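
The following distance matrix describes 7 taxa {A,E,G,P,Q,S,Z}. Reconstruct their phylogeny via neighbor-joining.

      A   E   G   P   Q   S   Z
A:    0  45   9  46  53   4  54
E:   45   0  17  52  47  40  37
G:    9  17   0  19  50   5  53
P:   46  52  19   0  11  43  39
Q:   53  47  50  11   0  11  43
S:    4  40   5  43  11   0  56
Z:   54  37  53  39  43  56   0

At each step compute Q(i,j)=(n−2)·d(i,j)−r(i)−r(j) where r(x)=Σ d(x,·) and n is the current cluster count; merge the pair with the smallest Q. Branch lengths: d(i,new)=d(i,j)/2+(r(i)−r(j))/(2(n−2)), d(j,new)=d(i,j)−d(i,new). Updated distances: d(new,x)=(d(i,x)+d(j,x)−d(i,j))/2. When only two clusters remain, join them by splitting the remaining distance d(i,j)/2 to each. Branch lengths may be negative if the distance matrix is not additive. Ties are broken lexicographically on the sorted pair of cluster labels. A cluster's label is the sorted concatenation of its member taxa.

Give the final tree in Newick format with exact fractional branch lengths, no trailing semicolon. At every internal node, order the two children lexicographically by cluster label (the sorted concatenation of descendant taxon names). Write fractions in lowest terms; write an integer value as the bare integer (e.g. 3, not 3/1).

iteration 1: select P,Q (d=11, Q=-370); attach at lengths (5, 6); label the merged cluster PQ
  updated: d(A,PQ)=44, d(E,PQ)=44, d(G,PQ)=29, d(PQ,S)=43/2, d(PQ,Z)=71/2
iteration 2: select E,Z (d=37, Q=-541/2); attach at lengths (191/16, 401/16); label the merged cluster EZ
  updated: d(A,EZ)=31, d(EZ,G)=33/2, d(EZ,PQ)=85/4, d(EZ,S)=59/2
iteration 3: select EZ,PQ (d=85/4, Q=-601/4); attach at lengths (185/24, 325/24); label the merged cluster EPQZ
  updated: d(A,EPQZ)=215/8, d(EPQZ,G)=97/8, d(EPQZ,S)=119/8
iteration 4: select A,S (d=4, Q=-223/4); attach at lengths (6, -2); label the merged cluster AS
  updated: d(AS,EPQZ)=151/8, d(AS,G)=5
iteration 5: select AS,EPQZ (d=151/8, Q=-36); attach at lengths (47/8, 13); label the merged cluster AEPQSZ
  updated: d(AEPQSZ,G)=-7/8
iteration 6: select AEPQSZ,G (d=-7/8); attach at lengths (-7/16, -7/16); label the merged cluster AEGPQSZ
final tree: (((A:6,S:-2):47/8,((E:191/16,Z:401/16):185/24,(P:5,Q:6):325/24):13):-7/16,G:-7/16)
total length: 365/4

(((A:6,S:-2):47/8,((E:191/16,Z:401/16):185/24,(P:5,Q:6):325/24):13):-7/16,G:-7/16)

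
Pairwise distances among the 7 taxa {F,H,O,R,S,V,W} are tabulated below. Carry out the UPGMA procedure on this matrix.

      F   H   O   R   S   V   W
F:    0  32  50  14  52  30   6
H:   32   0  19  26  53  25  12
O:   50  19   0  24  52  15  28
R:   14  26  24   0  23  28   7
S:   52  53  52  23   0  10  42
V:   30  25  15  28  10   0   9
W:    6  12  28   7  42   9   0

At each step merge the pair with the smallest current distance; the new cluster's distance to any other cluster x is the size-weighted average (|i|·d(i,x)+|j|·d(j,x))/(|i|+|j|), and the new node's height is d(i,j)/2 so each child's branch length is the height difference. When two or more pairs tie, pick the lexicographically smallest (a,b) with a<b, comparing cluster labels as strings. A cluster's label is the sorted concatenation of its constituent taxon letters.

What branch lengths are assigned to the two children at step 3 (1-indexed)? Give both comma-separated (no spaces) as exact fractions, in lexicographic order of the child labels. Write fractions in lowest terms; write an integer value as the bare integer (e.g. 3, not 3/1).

9/4,21/4

iteration 1: select F,W (d=6); attach at lengths (3, 3); label the merged cluster FW
  updated: d(FW,H)=22, d(FW,O)=39, d(FW,R)=21/2, d(FW,S)=47, d(FW,V)=39/2
iteration 2: select S,V (d=10); attach at lengths (5, 5); label the merged cluster SV
  updated: d(FW,SV)=133/4, d(H,SV)=39, d(O,SV)=67/2, d(R,SV)=51/2
iteration 3: select FW,R (d=21/2); attach at lengths (9/4, 21/4); label the merged cluster FRW
  updated: d(FRW,H)=70/3, d(FRW,O)=34, d(FRW,SV)=92/3
iteration 4: select H,O (d=19); attach at lengths (19/2, 19/2); label the merged cluster HO
  updated: d(FRW,HO)=86/3, d(HO,SV)=145/4
iteration 5: select FRW,HO (d=86/3); attach at lengths (109/12, 29/6); label the merged cluster FHORW
  updated: d(FHORW,SV)=329/10
iteration 6: select FHORW,SV (d=329/10); attach at lengths (127/60, 229/20); label the merged cluster FHORSVW
final tree: ((((F:3,W:3):9/4,R:21/4):109/12,(H:19/2,O:19/2):29/6):127/60,(S:5,V:5):229/20)
total length: 4199/60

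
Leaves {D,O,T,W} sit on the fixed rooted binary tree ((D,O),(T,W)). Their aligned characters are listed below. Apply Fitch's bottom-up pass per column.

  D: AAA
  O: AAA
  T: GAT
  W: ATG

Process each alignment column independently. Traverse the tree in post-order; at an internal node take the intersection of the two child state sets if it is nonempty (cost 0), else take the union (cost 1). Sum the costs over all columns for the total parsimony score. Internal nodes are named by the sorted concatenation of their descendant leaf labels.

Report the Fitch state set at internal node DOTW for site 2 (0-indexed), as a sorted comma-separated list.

A,G,T

DO@0: {A} ∩ {A} = {A} (intersection, +0)
TW@0: {G} ∪ {A} = {A,G} (union, +1)
DOTW@0: {A} ∩ {A,G} = {A} (intersection, +0)
DO@1: {A} ∩ {A} = {A} (intersection, +0)
TW@1: {A} ∪ {T} = {A,T} (union, +1)
DOTW@1: {A} ∩ {A,T} = {A} (intersection, +0)
DO@2: {A} ∩ {A} = {A} (intersection, +0)
TW@2: {T} ∪ {G} = {G,T} (union, +1)
DOTW@2: {A} ∪ {G,T} = {A,G,T} (union, +1)
per-site changes: [1, 1, 2]; total = 4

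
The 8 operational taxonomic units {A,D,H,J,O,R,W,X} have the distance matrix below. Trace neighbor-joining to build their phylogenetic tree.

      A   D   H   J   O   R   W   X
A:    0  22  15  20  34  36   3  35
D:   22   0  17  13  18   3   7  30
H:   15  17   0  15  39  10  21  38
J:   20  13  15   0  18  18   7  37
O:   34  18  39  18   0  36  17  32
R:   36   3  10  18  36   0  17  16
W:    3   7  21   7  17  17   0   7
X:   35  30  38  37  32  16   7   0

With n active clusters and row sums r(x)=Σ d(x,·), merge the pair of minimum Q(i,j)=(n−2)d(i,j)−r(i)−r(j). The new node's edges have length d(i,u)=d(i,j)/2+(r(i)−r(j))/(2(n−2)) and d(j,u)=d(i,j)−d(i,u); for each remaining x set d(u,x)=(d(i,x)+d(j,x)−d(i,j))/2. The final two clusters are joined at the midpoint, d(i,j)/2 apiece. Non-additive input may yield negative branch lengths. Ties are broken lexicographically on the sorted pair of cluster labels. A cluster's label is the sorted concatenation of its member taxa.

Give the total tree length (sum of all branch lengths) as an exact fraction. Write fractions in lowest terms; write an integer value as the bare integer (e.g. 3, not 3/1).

2195/32

iteration 1: select R,X (d=16, Q=-235); attach at lengths (37/12, 155/12); label the merged cluster RX
  updated: d(A,RX)=55/2, d(D,RX)=17/2, d(H,RX)=16, d(J,RX)=39/2, d(O,RX)=26, d(RX,W)=4
iteration 2: select A,H (d=15, Q=-339/2); attach at lengths (147/20, 153/20); label the merged cluster AH
  updated: d(AH,D)=12, d(AH,J)=10, d(AH,O)=29, d(AH,RX)=57/4, d(AH,W)=9/2
iteration 3: select J,O (d=18, Q=-207/2); attach at lengths (63/16, 225/16); label the merged cluster JO
  updated: d(AH,JO)=21/2, d(D,JO)=13/2, d(JO,RX)=55/4, d(JO,W)=3
iteration 4: select D,RX (d=17/2, Q=-49); attach at lengths (19/6, 16/3); label the merged cluster DRX
  updated: d(AH,DRX)=71/8, d(DRX,JO)=47/8, d(DRX,W)=5/4
iteration 5: select AH,W (d=9/2, Q=-189/8); attach at lengths (193/32, -49/32); label the merged cluster AHW
  updated: d(AHW,DRX)=45/16, d(AHW,JO)=9/2
iteration 6: select AHW,DRX (d=45/16, Q=-211/16); attach at lengths (23/32, 67/32); label the merged cluster ADHRWX
  updated: d(ADHRWX,JO)=121/32
iteration 7: select ADHRWX,JO (d=121/32); attach at lengths (121/64, 121/64); label the merged cluster ADHJORWX
final tree: ((((A:147/20,H:153/20):193/32,W:-49/32):23/32,(D:19/6,(R:37/12,X:155/12):16/3):67/32):121/64,(J:63/16,O:225/16):121/64)
total length: 2195/32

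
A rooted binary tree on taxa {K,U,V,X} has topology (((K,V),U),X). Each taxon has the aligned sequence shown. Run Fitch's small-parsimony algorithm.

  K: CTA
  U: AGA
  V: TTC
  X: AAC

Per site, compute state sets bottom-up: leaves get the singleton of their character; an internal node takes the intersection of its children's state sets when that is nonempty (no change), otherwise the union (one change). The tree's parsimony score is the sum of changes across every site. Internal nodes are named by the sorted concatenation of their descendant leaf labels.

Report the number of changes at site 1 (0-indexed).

2

site 0, node KV: K={C} ∪ V={T} → {C,T} (+1)
site 0, node KUV: KV={C,T} ∪ U={A} → {A,C,T} (+1)
site 0, node KUVX: KUV={A,C,T} ∩ X={A} → {A} (+0)
site 1, node KV: K={T} ∩ V={T} → {T} (+0)
site 1, node KUV: KV={T} ∪ U={G} → {G,T} (+1)
site 1, node KUVX: KUV={G,T} ∪ X={A} → {A,G,T} (+1)
site 2, node KV: K={A} ∪ V={C} → {A,C} (+1)
site 2, node KUV: KV={A,C} ∩ U={A} → {A} (+0)
site 2, node KUVX: KUV={A} ∪ X={C} → {A,C} (+1)
per-site changes: [2, 2, 2]; total = 6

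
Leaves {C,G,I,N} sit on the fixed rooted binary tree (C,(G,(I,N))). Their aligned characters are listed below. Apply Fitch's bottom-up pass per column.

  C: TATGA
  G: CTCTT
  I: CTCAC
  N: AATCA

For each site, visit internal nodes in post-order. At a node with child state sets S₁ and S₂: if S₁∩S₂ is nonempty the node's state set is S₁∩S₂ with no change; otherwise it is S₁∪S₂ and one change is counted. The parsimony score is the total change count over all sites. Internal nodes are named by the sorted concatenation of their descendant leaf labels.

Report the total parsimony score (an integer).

11

site 0, node IN: I={C} ∪ N={A} → {A,C} (+1)
site 0, node GIN: G={C} ∩ IN={A,C} → {C} (+0)
site 0, node CGIN: C={T} ∪ GIN={C} → {C,T} (+1)
site 1, node IN: I={T} ∪ N={A} → {A,T} (+1)
site 1, node GIN: G={T} ∩ IN={A,T} → {T} (+0)
site 1, node CGIN: C={A} ∪ GIN={T} → {A,T} (+1)
site 2, node IN: I={C} ∪ N={T} → {C,T} (+1)
site 2, node GIN: G={C} ∩ IN={C,T} → {C} (+0)
site 2, node CGIN: C={T} ∪ GIN={C} → {C,T} (+1)
site 3, node IN: I={A} ∪ N={C} → {A,C} (+1)
site 3, node GIN: G={T} ∪ IN={A,C} → {A,C,T} (+1)
site 3, node CGIN: C={G} ∪ GIN={A,C,T} → {A,C,G,T} (+1)
site 4, node IN: I={C} ∪ N={A} → {A,C} (+1)
site 4, node GIN: G={T} ∪ IN={A,C} → {A,C,T} (+1)
site 4, node CGIN: C={A} ∩ GIN={A,C,T} → {A} (+0)
per-site changes: [2, 2, 2, 3, 2]; total = 11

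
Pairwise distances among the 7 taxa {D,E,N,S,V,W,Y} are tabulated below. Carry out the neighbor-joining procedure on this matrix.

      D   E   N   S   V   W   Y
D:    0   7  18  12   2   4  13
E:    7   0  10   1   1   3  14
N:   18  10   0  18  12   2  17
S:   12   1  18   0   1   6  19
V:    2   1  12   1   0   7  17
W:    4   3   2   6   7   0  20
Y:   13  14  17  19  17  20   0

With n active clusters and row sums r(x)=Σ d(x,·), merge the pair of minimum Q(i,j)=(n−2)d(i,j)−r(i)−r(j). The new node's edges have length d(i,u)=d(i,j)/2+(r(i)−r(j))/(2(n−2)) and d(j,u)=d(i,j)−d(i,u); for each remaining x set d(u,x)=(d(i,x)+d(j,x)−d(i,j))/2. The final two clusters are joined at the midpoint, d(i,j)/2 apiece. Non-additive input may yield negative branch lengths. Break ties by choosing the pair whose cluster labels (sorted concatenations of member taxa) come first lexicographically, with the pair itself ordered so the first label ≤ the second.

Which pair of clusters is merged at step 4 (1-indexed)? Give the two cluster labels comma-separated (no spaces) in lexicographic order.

DNWY,E

iteration 1: select N,W (d=2, Q=-109); attach at lengths (9/2, -5/2); label the merged cluster NW
  updated: d(D,NW)=10, d(E,NW)=11/2, d(NW,S)=11, d(NW,V)=17/2, d(NW,Y)=35/2
iteration 2: select D,Y (d=13, Q=-145/2); attach at lengths (31/16, 177/16); label the merged cluster DY
  updated: d(DY,E)=4, d(DY,NW)=29/4, d(DY,S)=9, d(DY,V)=3
iteration 3: select DY,NW (d=29/4, Q=-135/4); attach at lengths (17/8, 41/8); label the merged cluster DNWY
  updated: d(DNWY,E)=9/8, d(DNWY,S)=51/8, d(DNWY,V)=17/8
iteration 4: select DNWY,E (d=9/8, Q=-21/2); attach at lengths (35/16, -17/16); label the merged cluster DENWY
  updated: d(DENWY,S)=25/8, d(DENWY,V)=1
iteration 5: select DENWY,S (d=25/8, Q=-41/8); attach at lengths (25/16, 25/16); label the merged cluster DENSWY
  updated: d(DENSWY,V)=-9/16
iteration 6: select DENSWY,V (d=-9/16); attach at lengths (-9/32, -9/32); label the merged cluster DENSVWY
final tree: (((((D:31/16,Y:177/16):17/8,(N:9/2,W:-5/2):41/8):35/16,E:-17/16):25/16,S:25/16):-9/32,V:-9/32)
total length: 415/16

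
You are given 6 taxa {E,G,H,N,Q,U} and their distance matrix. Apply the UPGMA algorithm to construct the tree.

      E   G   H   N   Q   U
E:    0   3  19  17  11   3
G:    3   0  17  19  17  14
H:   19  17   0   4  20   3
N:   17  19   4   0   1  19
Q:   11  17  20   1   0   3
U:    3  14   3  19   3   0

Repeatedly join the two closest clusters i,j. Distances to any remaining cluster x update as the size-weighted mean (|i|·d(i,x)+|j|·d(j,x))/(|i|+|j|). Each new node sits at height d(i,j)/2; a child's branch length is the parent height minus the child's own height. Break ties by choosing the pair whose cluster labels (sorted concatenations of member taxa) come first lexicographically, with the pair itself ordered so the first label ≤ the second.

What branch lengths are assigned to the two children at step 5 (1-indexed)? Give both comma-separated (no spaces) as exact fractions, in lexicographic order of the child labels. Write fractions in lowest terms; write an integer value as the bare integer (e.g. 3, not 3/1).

iteration 1: select N,Q (d=1); attach at lengths (1/2, 1/2); label the merged cluster NQ
  updated: d(E,NQ)=14, d(G,NQ)=18, d(H,NQ)=12, d(NQ,U)=11
iteration 2: select E,G (d=3); attach at lengths (3/2, 3/2); label the merged cluster EG
  updated: d(EG,H)=18, d(EG,NQ)=16, d(EG,U)=17/2
iteration 3: select H,U (d=3); attach at lengths (3/2, 3/2); label the merged cluster HU
  updated: d(EG,HU)=53/4, d(HU,NQ)=23/2
iteration 4: select HU,NQ (d=23/2); attach at lengths (17/4, 21/4); label the merged cluster HNQU
  updated: d(EG,HNQU)=117/8
iteration 5: select EG,HNQU (d=117/8); attach at lengths (93/16, 25/16); label the merged cluster EGHNQU
final tree: ((E:3/2,G:3/2):93/16,((H:3/2,U:3/2):17/4,(N:1/2,Q:1/2):21/4):25/16)
total length: 191/8

93/16,25/16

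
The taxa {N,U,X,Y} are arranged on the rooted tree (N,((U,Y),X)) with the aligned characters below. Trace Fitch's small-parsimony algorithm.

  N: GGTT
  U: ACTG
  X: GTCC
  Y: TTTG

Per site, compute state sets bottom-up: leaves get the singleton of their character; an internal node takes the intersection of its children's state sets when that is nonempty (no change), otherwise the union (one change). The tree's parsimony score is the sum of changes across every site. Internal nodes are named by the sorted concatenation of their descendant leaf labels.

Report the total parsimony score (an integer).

site 0, node UY: U={A} ∪ Y={T} → {A,T} (+1)
site 0, node UXY: UY={A,T} ∪ X={G} → {A,G,T} (+1)
site 0, node NUXY: N={G} ∩ UXY={A,G,T} → {G} (+0)
site 1, node UY: U={C} ∪ Y={T} → {C,T} (+1)
site 1, node UXY: UY={C,T} ∩ X={T} → {T} (+0)
site 1, node NUXY: N={G} ∪ UXY={T} → {G,T} (+1)
site 2, node UY: U={T} ∩ Y={T} → {T} (+0)
site 2, node UXY: UY={T} ∪ X={C} → {C,T} (+1)
site 2, node NUXY: N={T} ∩ UXY={C,T} → {T} (+0)
site 3, node UY: U={G} ∩ Y={G} → {G} (+0)
site 3, node UXY: UY={G} ∪ X={C} → {C,G} (+1)
site 3, node NUXY: N={T} ∪ UXY={C,G} → {C,G,T} (+1)
per-site changes: [2, 2, 1, 2]; total = 7

7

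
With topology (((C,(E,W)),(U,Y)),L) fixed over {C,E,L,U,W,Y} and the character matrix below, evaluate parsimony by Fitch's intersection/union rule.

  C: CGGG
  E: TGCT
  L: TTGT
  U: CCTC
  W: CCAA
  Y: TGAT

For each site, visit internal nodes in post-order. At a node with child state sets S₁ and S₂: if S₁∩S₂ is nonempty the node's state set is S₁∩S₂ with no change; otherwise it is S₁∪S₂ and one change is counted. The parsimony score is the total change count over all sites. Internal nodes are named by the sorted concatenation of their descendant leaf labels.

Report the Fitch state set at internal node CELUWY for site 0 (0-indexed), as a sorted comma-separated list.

EW@0: {T} ∪ {C} = {C,T} (union, +1)
CEW@0: {C} ∩ {C,T} = {C} (intersection, +0)
UY@0: {C} ∪ {T} = {C,T} (union, +1)
CEUWY@0: {C} ∩ {C,T} = {C} (intersection, +0)
CELUWY@0: {C} ∪ {T} = {C,T} (union, +1)
EW@1: {G} ∪ {C} = {C,G} (union, +1)
CEW@1: {G} ∩ {C,G} = {G} (intersection, +0)
UY@1: {C} ∪ {G} = {C,G} (union, +1)
CEUWY@1: {G} ∩ {C,G} = {G} (intersection, +0)
CELUWY@1: {G} ∪ {T} = {G,T} (union, +1)
EW@2: {C} ∪ {A} = {A,C} (union, +1)
CEW@2: {G} ∪ {A,C} = {A,C,G} (union, +1)
UY@2: {T} ∪ {A} = {A,T} (union, +1)
CEUWY@2: {A,C,G} ∩ {A,T} = {A} (intersection, +0)
CELUWY@2: {A} ∪ {G} = {A,G} (union, +1)
EW@3: {T} ∪ {A} = {A,T} (union, +1)
CEW@3: {G} ∪ {A,T} = {A,G,T} (union, +1)
UY@3: {C} ∪ {T} = {C,T} (union, +1)
CEUWY@3: {A,G,T} ∩ {C,T} = {T} (intersection, +0)
CELUWY@3: {T} ∩ {T} = {T} (intersection, +0)
per-site changes: [3, 3, 4, 3]; total = 13

C,T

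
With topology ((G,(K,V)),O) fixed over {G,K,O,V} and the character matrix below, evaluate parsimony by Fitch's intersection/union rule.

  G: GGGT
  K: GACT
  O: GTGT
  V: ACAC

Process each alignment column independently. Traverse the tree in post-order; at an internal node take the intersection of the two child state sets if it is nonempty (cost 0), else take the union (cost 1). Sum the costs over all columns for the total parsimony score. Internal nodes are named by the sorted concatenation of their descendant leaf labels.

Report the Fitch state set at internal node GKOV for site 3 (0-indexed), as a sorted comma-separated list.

T

[col 0] KV: children K:{G}, V:{A} ∪→ {A,G}; cost 1
[col 0] GKV: children G:{G}, KV:{A,G} ∩→ {G}; cost 0
[col 0] GKOV: children GKV:{G}, O:{G} ∩→ {G}; cost 0
[col 1] KV: children K:{A}, V:{C} ∪→ {A,C}; cost 1
[col 1] GKV: children G:{G}, KV:{A,C} ∪→ {A,C,G}; cost 1
[col 1] GKOV: children GKV:{A,C,G}, O:{T} ∪→ {A,C,G,T}; cost 1
[col 2] KV: children K:{C}, V:{A} ∪→ {A,C}; cost 1
[col 2] GKV: children G:{G}, KV:{A,C} ∪→ {A,C,G}; cost 1
[col 2] GKOV: children GKV:{A,C,G}, O:{G} ∩→ {G}; cost 0
[col 3] KV: children K:{T}, V:{C} ∪→ {C,T}; cost 1
[col 3] GKV: children G:{T}, KV:{C,T} ∩→ {T}; cost 0
[col 3] GKOV: children GKV:{T}, O:{T} ∩→ {T}; cost 0
per-site changes: [1, 3, 2, 1]; total = 7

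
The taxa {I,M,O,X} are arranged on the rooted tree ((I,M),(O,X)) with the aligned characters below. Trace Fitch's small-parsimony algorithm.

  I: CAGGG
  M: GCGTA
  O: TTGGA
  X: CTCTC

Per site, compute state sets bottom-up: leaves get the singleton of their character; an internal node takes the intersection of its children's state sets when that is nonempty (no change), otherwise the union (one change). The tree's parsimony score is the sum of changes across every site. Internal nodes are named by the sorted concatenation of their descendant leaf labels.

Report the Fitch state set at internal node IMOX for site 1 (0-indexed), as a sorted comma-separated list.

A,C,T

site 0, node IM: I={C} ∪ M={G} → {C,G} (+1)
site 0, node OX: O={T} ∪ X={C} → {C,T} (+1)
site 0, node IMOX: IM={C,G} ∩ OX={C,T} → {C} (+0)
site 1, node IM: I={A} ∪ M={C} → {A,C} (+1)
site 1, node OX: O={T} ∩ X={T} → {T} (+0)
site 1, node IMOX: IM={A,C} ∪ OX={T} → {A,C,T} (+1)
site 2, node IM: I={G} ∩ M={G} → {G} (+0)
site 2, node OX: O={G} ∪ X={C} → {C,G} (+1)
site 2, node IMOX: IM={G} ∩ OX={C,G} → {G} (+0)
site 3, node IM: I={G} ∪ M={T} → {G,T} (+1)
site 3, node OX: O={G} ∪ X={T} → {G,T} (+1)
site 3, node IMOX: IM={G,T} ∩ OX={G,T} → {G,T} (+0)
site 4, node IM: I={G} ∪ M={A} → {A,G} (+1)
site 4, node OX: O={A} ∪ X={C} → {A,C} (+1)
site 4, node IMOX: IM={A,G} ∩ OX={A,C} → {A} (+0)
per-site changes: [2, 2, 1, 2, 2]; total = 9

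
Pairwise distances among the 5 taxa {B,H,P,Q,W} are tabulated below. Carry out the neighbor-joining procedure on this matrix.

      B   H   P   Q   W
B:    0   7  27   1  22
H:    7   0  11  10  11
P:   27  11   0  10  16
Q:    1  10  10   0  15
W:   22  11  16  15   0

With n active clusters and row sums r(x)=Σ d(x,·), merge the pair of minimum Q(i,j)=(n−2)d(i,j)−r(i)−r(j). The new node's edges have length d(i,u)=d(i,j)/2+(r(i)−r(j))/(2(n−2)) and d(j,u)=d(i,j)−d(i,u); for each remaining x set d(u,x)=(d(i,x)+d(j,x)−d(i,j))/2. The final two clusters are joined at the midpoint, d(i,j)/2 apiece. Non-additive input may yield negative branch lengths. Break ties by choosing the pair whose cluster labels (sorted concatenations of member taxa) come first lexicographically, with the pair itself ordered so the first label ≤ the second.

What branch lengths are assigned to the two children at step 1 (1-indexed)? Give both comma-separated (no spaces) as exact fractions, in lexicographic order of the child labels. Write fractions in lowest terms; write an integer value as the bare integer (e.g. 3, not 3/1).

4,-3

1. join B+Q (d=1, Q=-90) ⇒ BQ; edges |B|=4, |Q|=-3
  updated: d(BQ,H)=8, d(BQ,P)=18, d(BQ,W)=18
2. join BQ+H (d=8, Q=-58) ⇒ BHQ; edges |BQ|=15/2, |H|=1/2
  updated: d(BHQ,P)=21/2, d(BHQ,W)=21/2
3. join BHQ+P (d=21/2, Q=-37) ⇒ BHPQ; edges |BHQ|=5/2, |P|=8
  updated: d(BHPQ,W)=8
4. join BHPQ+W (d=8) ⇒ BHPQW; edges |BHPQ|=4, |W|=4
final tree: ((((B:4,Q:-3):15/2,H:1/2):5/2,P:8):4,W:4)
total length: 55/2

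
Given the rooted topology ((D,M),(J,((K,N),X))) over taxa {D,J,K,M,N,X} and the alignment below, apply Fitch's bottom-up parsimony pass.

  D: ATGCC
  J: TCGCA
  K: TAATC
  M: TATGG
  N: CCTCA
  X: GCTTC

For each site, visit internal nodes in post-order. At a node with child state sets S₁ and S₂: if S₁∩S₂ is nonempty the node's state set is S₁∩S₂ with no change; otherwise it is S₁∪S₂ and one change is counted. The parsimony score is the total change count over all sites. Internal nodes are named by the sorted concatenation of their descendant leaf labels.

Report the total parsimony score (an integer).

site 0, node DM: D={A} ∪ M={T} → {A,T} (+1)
site 0, node KN: K={T} ∪ N={C} → {C,T} (+1)
site 0, node KNX: KN={C,T} ∪ X={G} → {C,G,T} (+1)
site 0, node JKNX: J={T} ∩ KNX={C,G,T} → {T} (+0)
site 0, node DJKMNX: DM={A,T} ∩ JKNX={T} → {T} (+0)
site 1, node DM: D={T} ∪ M={A} → {A,T} (+1)
site 1, node KN: K={A} ∪ N={C} → {A,C} (+1)
site 1, node KNX: KN={A,C} ∩ X={C} → {C} (+0)
site 1, node JKNX: J={C} ∩ KNX={C} → {C} (+0)
site 1, node DJKMNX: DM={A,T} ∪ JKNX={C} → {A,C,T} (+1)
site 2, node DM: D={G} ∪ M={T} → {G,T} (+1)
site 2, node KN: K={A} ∪ N={T} → {A,T} (+1)
site 2, node KNX: KN={A,T} ∩ X={T} → {T} (+0)
site 2, node JKNX: J={G} ∪ KNX={T} → {G,T} (+1)
site 2, node DJKMNX: DM={G,T} ∩ JKNX={G,T} → {G,T} (+0)
site 3, node DM: D={C} ∪ M={G} → {C,G} (+1)
site 3, node KN: K={T} ∪ N={C} → {C,T} (+1)
site 3, node KNX: KN={C,T} ∩ X={T} → {T} (+0)
site 3, node JKNX: J={C} ∪ KNX={T} → {C,T} (+1)
site 3, node DJKMNX: DM={C,G} ∩ JKNX={C,T} → {C} (+0)
site 4, node DM: D={C} ∪ M={G} → {C,G} (+1)
site 4, node KN: K={C} ∪ N={A} → {A,C} (+1)
site 4, node KNX: KN={A,C} ∩ X={C} → {C} (+0)
site 4, node JKNX: J={A} ∪ KNX={C} → {A,C} (+1)
site 4, node DJKMNX: DM={C,G} ∩ JKNX={A,C} → {C} (+0)
per-site changes: [3, 3, 3, 3, 3]; total = 15

15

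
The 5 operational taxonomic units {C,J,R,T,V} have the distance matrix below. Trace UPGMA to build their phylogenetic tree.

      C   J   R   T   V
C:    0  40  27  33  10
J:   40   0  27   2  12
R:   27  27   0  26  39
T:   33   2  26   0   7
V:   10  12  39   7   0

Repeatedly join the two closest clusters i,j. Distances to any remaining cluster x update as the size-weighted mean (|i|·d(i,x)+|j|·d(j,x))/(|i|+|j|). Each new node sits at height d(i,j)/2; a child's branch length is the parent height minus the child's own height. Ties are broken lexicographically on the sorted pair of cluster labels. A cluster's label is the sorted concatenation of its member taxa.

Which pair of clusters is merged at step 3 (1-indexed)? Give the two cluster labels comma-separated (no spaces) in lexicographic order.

C,R

1. join J+T (d=2) ⇒ JT; edges |J|=1, |T|=1
  updated: d(C,JT)=73/2, d(JT,R)=53/2, d(JT,V)=19/2
2. join JT+V (d=19/2) ⇒ JTV; edges |JT|=15/4, |V|=19/4
  updated: d(C,JTV)=83/3, d(JTV,R)=92/3
3. join C+R (d=27) ⇒ CR; edges |C|=27/2, |R|=27/2
  updated: d(CR,JTV)=175/6
4. join CR+JTV (d=175/6) ⇒ CJRTV; edges |CR|=13/12, |JTV|=59/6
final tree: ((C:27/2,R:27/2):13/12,((J:1,T:1):15/4,V:19/4):59/6)
total length: 581/12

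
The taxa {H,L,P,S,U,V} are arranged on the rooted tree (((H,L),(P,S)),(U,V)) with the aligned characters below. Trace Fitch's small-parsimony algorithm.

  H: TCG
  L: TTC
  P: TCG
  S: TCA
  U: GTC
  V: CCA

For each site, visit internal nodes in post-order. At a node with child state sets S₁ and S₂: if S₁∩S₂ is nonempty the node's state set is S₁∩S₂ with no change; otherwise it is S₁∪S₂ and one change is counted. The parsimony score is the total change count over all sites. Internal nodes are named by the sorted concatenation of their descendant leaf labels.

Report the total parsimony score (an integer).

site 0, node HL: H={T} ∩ L={T} → {T} (+0)
site 0, node PS: P={T} ∩ S={T} → {T} (+0)
site 0, node HLPS: HL={T} ∩ PS={T} → {T} (+0)
site 0, node UV: U={G} ∪ V={C} → {C,G} (+1)
site 0, node HLPSUV: HLPS={T} ∪ UV={C,G} → {C,G,T} (+1)
site 1, node HL: H={C} ∪ L={T} → {C,T} (+1)
site 1, node PS: P={C} ∩ S={C} → {C} (+0)
site 1, node HLPS: HL={C,T} ∩ PS={C} → {C} (+0)
site 1, node UV: U={T} ∪ V={C} → {C,T} (+1)
site 1, node HLPSUV: HLPS={C} ∩ UV={C,T} → {C} (+0)
site 2, node HL: H={G} ∪ L={C} → {C,G} (+1)
site 2, node PS: P={G} ∪ S={A} → {A,G} (+1)
site 2, node HLPS: HL={C,G} ∩ PS={A,G} → {G} (+0)
site 2, node UV: U={C} ∪ V={A} → {A,C} (+1)
site 2, node HLPSUV: HLPS={G} ∪ UV={A,C} → {A,C,G} (+1)
per-site changes: [2, 2, 4]; total = 8

8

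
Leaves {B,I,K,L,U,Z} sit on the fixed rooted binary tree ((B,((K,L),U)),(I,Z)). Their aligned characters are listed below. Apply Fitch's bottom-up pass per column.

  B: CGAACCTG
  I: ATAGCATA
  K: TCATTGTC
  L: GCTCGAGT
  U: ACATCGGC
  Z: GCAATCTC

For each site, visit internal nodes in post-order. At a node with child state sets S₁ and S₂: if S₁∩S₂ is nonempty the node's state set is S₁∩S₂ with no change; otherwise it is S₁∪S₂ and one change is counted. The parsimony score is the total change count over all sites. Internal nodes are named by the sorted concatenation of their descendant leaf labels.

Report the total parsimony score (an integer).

[col 0] KL: children K:{T}, L:{G} ∪→ {G,T}; cost 1
[col 0] KLU: children KL:{G,T}, U:{A} ∪→ {A,G,T}; cost 1
[col 0] BKLU: children B:{C}, KLU:{A,G,T} ∪→ {A,C,G,T}; cost 1
[col 0] IZ: children I:{A}, Z:{G} ∪→ {A,G}; cost 1
[col 0] BIKLUZ: children BKLU:{A,C,G,T}, IZ:{A,G} ∩→ {A,G}; cost 0
[col 1] KL: children K:{C}, L:{C} ∩→ {C}; cost 0
[col 1] KLU: children KL:{C}, U:{C} ∩→ {C}; cost 0
[col 1] BKLU: children B:{G}, KLU:{C} ∪→ {C,G}; cost 1
[col 1] IZ: children I:{T}, Z:{C} ∪→ {C,T}; cost 1
[col 1] BIKLUZ: children BKLU:{C,G}, IZ:{C,T} ∩→ {C}; cost 0
[col 2] KL: children K:{A}, L:{T} ∪→ {A,T}; cost 1
[col 2] KLU: children KL:{A,T}, U:{A} ∩→ {A}; cost 0
[col 2] BKLU: children B:{A}, KLU:{A} ∩→ {A}; cost 0
[col 2] IZ: children I:{A}, Z:{A} ∩→ {A}; cost 0
[col 2] BIKLUZ: children BKLU:{A}, IZ:{A} ∩→ {A}; cost 0
[col 3] KL: children K:{T}, L:{C} ∪→ {C,T}; cost 1
[col 3] KLU: children KL:{C,T}, U:{T} ∩→ {T}; cost 0
[col 3] BKLU: children B:{A}, KLU:{T} ∪→ {A,T}; cost 1
[col 3] IZ: children I:{G}, Z:{A} ∪→ {A,G}; cost 1
[col 3] BIKLUZ: children BKLU:{A,T}, IZ:{A,G} ∩→ {A}; cost 0
[col 4] KL: children K:{T}, L:{G} ∪→ {G,T}; cost 1
[col 4] KLU: children KL:{G,T}, U:{C} ∪→ {C,G,T}; cost 1
[col 4] BKLU: children B:{C}, KLU:{C,G,T} ∩→ {C}; cost 0
[col 4] IZ: children I:{C}, Z:{T} ∪→ {C,T}; cost 1
[col 4] BIKLUZ: children BKLU:{C}, IZ:{C,T} ∩→ {C}; cost 0
[col 5] KL: children K:{G}, L:{A} ∪→ {A,G}; cost 1
[col 5] KLU: children KL:{A,G}, U:{G} ∩→ {G}; cost 0
[col 5] BKLU: children B:{C}, KLU:{G} ∪→ {C,G}; cost 1
[col 5] IZ: children I:{A}, Z:{C} ∪→ {A,C}; cost 1
[col 5] BIKLUZ: children BKLU:{C,G}, IZ:{A,C} ∩→ {C}; cost 0
[col 6] KL: children K:{T}, L:{G} ∪→ {G,T}; cost 1
[col 6] KLU: children KL:{G,T}, U:{G} ∩→ {G}; cost 0
[col 6] BKLU: children B:{T}, KLU:{G} ∪→ {G,T}; cost 1
[col 6] IZ: children I:{T}, Z:{T} ∩→ {T}; cost 0
[col 6] BIKLUZ: children BKLU:{G,T}, IZ:{T} ∩→ {T}; cost 0
[col 7] KL: children K:{C}, L:{T} ∪→ {C,T}; cost 1
[col 7] KLU: children KL:{C,T}, U:{C} ∩→ {C}; cost 0
[col 7] BKLU: children B:{G}, KLU:{C} ∪→ {C,G}; cost 1
[col 7] IZ: children I:{A}, Z:{C} ∪→ {A,C}; cost 1
[col 7] BIKLUZ: children BKLU:{C,G}, IZ:{A,C} ∩→ {C}; cost 0
per-site changes: [4, 2, 1, 3, 3, 3, 2, 3]; total = 21

21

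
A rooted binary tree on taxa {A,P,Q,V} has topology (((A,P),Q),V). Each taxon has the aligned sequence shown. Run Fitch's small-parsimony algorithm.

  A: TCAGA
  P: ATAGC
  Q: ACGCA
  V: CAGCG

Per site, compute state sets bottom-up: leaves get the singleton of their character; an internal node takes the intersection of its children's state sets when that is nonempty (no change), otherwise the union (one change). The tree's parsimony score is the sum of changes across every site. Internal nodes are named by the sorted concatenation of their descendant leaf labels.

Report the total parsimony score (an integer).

site 0, node AP: A={T} ∪ P={A} → {A,T} (+1)
site 0, node APQ: AP={A,T} ∩ Q={A} → {A} (+0)
site 0, node APQV: APQ={A} ∪ V={C} → {A,C} (+1)
site 1, node AP: A={C} ∪ P={T} → {C,T} (+1)
site 1, node APQ: AP={C,T} ∩ Q={C} → {C} (+0)
site 1, node APQV: APQ={C} ∪ V={A} → {A,C} (+1)
site 2, node AP: A={A} ∩ P={A} → {A} (+0)
site 2, node APQ: AP={A} ∪ Q={G} → {A,G} (+1)
site 2, node APQV: APQ={A,G} ∩ V={G} → {G} (+0)
site 3, node AP: A={G} ∩ P={G} → {G} (+0)
site 3, node APQ: AP={G} ∪ Q={C} → {C,G} (+1)
site 3, node APQV: APQ={C,G} ∩ V={C} → {C} (+0)
site 4, node AP: A={A} ∪ P={C} → {A,C} (+1)
site 4, node APQ: AP={A,C} ∩ Q={A} → {A} (+0)
site 4, node APQV: APQ={A} ∪ V={G} → {A,G} (+1)
per-site changes: [2, 2, 1, 1, 2]; total = 8

8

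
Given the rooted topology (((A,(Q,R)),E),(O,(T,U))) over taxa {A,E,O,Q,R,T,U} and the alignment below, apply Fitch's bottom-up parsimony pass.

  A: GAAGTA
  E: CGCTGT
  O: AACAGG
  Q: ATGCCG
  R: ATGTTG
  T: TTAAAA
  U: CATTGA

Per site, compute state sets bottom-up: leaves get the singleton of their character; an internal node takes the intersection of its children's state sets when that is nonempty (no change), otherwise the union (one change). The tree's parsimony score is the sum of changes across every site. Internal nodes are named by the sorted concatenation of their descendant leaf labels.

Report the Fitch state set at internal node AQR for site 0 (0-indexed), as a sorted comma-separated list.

QR@0: {A} ∩ {A} = {A} (intersection, +0)
AQR@0: {G} ∪ {A} = {A,G} (union, +1)
AEQR@0: {A,G} ∪ {C} = {A,C,G} (union, +1)
TU@0: {T} ∪ {C} = {C,T} (union, +1)
OTU@0: {A} ∪ {C,T} = {A,C,T} (union, +1)
AEOQRTU@0: {A,C,G} ∩ {A,C,T} = {A,C} (intersection, +0)
QR@1: {T} ∩ {T} = {T} (intersection, +0)
AQR@1: {A} ∪ {T} = {A,T} (union, +1)
AEQR@1: {A,T} ∪ {G} = {A,G,T} (union, +1)
TU@1: {T} ∪ {A} = {A,T} (union, +1)
OTU@1: {A} ∩ {A,T} = {A} (intersection, +0)
AEOQRTU@1: {A,G,T} ∩ {A} = {A} (intersection, +0)
QR@2: {G} ∩ {G} = {G} (intersection, +0)
AQR@2: {A} ∪ {G} = {A,G} (union, +1)
AEQR@2: {A,G} ∪ {C} = {A,C,G} (union, +1)
TU@2: {A} ∪ {T} = {A,T} (union, +1)
OTU@2: {C} ∪ {A,T} = {A,C,T} (union, +1)
AEOQRTU@2: {A,C,G} ∩ {A,C,T} = {A,C} (intersection, +0)
QR@3: {C} ∪ {T} = {C,T} (union, +1)
AQR@3: {G} ∪ {C,T} = {C,G,T} (union, +1)
AEQR@3: {C,G,T} ∩ {T} = {T} (intersection, +0)
TU@3: {A} ∪ {T} = {A,T} (union, +1)
OTU@3: {A} ∩ {A,T} = {A} (intersection, +0)
AEOQRTU@3: {T} ∪ {A} = {A,T} (union, +1)
QR@4: {C} ∪ {T} = {C,T} (union, +1)
AQR@4: {T} ∩ {C,T} = {T} (intersection, +0)
AEQR@4: {T} ∪ {G} = {G,T} (union, +1)
TU@4: {A} ∪ {G} = {A,G} (union, +1)
OTU@4: {G} ∩ {A,G} = {G} (intersection, +0)
AEOQRTU@4: {G,T} ∩ {G} = {G} (intersection, +0)
QR@5: {G} ∩ {G} = {G} (intersection, +0)
AQR@5: {A} ∪ {G} = {A,G} (union, +1)
AEQR@5: {A,G} ∪ {T} = {A,G,T} (union, +1)
TU@5: {A} ∩ {A} = {A} (intersection, +0)
OTU@5: {G} ∪ {A} = {A,G} (union, +1)
AEOQRTU@5: {A,G,T} ∩ {A,G} = {A,G} (intersection, +0)
per-site changes: [4, 3, 4, 4, 3, 3]; total = 21

A,G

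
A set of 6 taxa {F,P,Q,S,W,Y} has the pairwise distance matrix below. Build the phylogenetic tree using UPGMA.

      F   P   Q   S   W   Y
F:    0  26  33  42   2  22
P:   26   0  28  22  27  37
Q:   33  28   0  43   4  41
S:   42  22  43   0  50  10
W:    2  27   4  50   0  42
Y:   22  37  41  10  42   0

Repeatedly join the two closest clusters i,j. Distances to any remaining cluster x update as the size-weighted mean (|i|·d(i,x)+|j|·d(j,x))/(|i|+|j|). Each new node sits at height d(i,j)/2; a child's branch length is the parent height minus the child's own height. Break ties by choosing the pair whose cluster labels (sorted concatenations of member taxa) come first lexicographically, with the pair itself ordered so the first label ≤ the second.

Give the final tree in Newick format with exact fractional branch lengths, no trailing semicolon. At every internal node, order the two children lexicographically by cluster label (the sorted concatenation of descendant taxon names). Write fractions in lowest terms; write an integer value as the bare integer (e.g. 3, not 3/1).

1. join F+W (d=2) ⇒ FW; edges |F|=1, |W|=1
  updated: d(FW,P)=53/2, d(FW,Q)=37/2, d(FW,S)=46, d(FW,Y)=32
2. join S+Y (d=10) ⇒ SY; edges |S|=5, |Y|=5
  updated: d(FW,SY)=39, d(P,SY)=59/2, d(Q,SY)=42
3. join FW+Q (d=37/2) ⇒ FQW; edges |FW|=33/4, |Q|=37/4
  updated: d(FQW,P)=27, d(FQW,SY)=40
4. join FQW+P (d=27) ⇒ FPQW; edges |FQW|=17/4, |P|=27/2
  updated: d(FPQW,SY)=299/8
5. join FPQW+SY (d=299/8) ⇒ FPQSWY; edges |FPQW|=83/16, |SY|=219/16
final tree: ((((F:1,W:1):33/4,Q:37/4):17/4,P:27/2):83/16,(S:5,Y:5):219/16)
total length: 529/8

((((F:1,W:1):33/4,Q:37/4):17/4,P:27/2):83/16,(S:5,Y:5):219/16)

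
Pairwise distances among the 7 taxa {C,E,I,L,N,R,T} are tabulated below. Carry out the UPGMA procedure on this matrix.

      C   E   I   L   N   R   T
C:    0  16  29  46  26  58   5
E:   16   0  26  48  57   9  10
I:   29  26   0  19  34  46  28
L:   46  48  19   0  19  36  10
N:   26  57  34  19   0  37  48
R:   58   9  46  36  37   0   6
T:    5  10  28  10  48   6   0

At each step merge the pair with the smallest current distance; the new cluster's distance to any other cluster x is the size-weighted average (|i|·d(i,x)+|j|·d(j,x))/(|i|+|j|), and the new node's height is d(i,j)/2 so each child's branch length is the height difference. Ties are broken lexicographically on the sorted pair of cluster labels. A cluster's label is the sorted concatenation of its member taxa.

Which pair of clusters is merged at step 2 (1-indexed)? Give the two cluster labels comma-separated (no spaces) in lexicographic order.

iteration 1: select C,T (d=5); attach at lengths (5/2, 5/2); label the merged cluster CT
  updated: d(CT,E)=13, d(CT,I)=57/2, d(CT,L)=28, d(CT,N)=37, d(CT,R)=32
iteration 2: select E,R (d=9); attach at lengths (9/2, 9/2); label the merged cluster ER
  updated: d(CT,ER)=45/2, d(ER,I)=36, d(ER,L)=42, d(ER,N)=47
iteration 3: select I,L (d=19); attach at lengths (19/2, 19/2); label the merged cluster IL
  updated: d(CT,IL)=113/4, d(ER,IL)=39, d(IL,N)=53/2
iteration 4: select CT,ER (d=45/2); attach at lengths (35/4, 27/4); label the merged cluster CERT
  updated: d(CERT,IL)=269/8, d(CERT,N)=42
iteration 5: select IL,N (d=53/2); attach at lengths (15/4, 53/4); label the merged cluster ILN
  updated: d(CERT,ILN)=437/12
iteration 6: select CERT,ILN (d=437/12); attach at lengths (167/24, 119/24); label the merged cluster CEILNRT
final tree: (((C:5/2,T:5/2):35/4,(E:9/2,R:9/2):27/4):167/24,((I:19/2,L:19/2):15/4,N:53/4):119/24)
total length: 929/12

E,R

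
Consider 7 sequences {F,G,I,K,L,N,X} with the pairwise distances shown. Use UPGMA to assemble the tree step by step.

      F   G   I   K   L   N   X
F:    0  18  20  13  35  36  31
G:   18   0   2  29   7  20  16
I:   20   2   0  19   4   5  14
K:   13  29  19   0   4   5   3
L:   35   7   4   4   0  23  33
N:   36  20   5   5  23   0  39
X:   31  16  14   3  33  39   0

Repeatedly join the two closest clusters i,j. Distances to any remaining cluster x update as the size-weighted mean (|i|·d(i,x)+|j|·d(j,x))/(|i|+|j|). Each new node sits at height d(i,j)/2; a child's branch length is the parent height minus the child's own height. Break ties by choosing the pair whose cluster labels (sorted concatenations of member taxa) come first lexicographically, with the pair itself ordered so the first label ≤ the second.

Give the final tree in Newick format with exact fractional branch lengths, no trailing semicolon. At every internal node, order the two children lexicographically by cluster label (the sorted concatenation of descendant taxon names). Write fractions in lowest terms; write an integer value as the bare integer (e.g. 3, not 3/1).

iteration 1: select G,I (d=2); attach at lengths (1, 1); label the merged cluster GI
  updated: d(F,GI)=19, d(GI,K)=24, d(GI,L)=11/2, d(GI,N)=25/2, d(GI,X)=15
iteration 2: select K,X (d=3); attach at lengths (3/2, 3/2); label the merged cluster KX
  updated: d(F,KX)=22, d(GI,KX)=39/2, d(KX,L)=37/2, d(KX,N)=22
iteration 3: select GI,L (d=11/2); attach at lengths (7/4, 11/4); label the merged cluster GIL
  updated: d(F,GIL)=73/3, d(GIL,KX)=115/6, d(GIL,N)=16
iteration 4: select GIL,N (d=16); attach at lengths (21/4, 8); label the merged cluster GILN
  updated: d(F,GILN)=109/4, d(GILN,KX)=159/8
iteration 5: select GILN,KX (d=159/8); attach at lengths (31/16, 135/16); label the merged cluster GIKLNX
  updated: d(F,GIKLNX)=51/2
iteration 6: select F,GIKLNX (d=51/2); attach at lengths (51/4, 45/16); label the merged cluster FGIKLNX
final tree: (F:51/4,((((G:1,I:1):7/4,L:11/4):21/4,N:8):31/16,(K:3/2,X:3/2):135/16):45/16)
total length: 779/16

(F:51/4,((((G:1,I:1):7/4,L:11/4):21/4,N:8):31/16,(K:3/2,X:3/2):135/16):45/16)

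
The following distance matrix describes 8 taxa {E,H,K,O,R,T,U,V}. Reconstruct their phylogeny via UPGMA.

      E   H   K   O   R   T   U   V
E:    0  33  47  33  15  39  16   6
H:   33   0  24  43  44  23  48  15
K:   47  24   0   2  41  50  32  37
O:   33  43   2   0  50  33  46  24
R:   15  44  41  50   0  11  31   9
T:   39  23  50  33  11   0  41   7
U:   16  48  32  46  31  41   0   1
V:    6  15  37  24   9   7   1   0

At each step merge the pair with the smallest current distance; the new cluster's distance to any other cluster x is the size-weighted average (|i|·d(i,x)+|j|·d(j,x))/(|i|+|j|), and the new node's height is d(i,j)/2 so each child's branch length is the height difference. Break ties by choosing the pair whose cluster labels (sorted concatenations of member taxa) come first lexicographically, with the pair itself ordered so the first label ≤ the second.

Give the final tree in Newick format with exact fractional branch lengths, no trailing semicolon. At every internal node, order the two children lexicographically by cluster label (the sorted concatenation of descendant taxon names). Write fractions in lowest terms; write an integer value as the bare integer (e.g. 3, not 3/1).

((((E:11/2,(U:1/2,V:1/2):5):19/3,(R:11/2,T:11/2):19/3):67/15,H:163/10):43/15,(K:1,O:1):109/6)

1. join U+V (d=1) ⇒ UV; edges |U|=1/2, |V|=1/2
  updated: d(E,UV)=11, d(H,UV)=63/2, d(K,UV)=69/2, d(O,UV)=35, d(R,UV)=20, d(T,UV)=24
2. join K+O (d=2) ⇒ KO; edges |K|=1, |O|=1
  updated: d(E,KO)=40, d(H,KO)=67/2, d(KO,R)=91/2, d(KO,T)=83/2, d(KO,UV)=139/4
3. join E+UV (d=11) ⇒ EUV; edges |E|=11/2, |UV|=5
  updated: d(EUV,H)=32, d(EUV,KO)=73/2, d(EUV,R)=55/3, d(EUV,T)=29
4. join R+T (d=11) ⇒ RT; edges |R|=11/2, |T|=11/2
  updated: d(EUV,RT)=71/3, d(H,RT)=67/2, d(KO,RT)=87/2
5. join EUV+RT (d=71/3) ⇒ ERTUV; edges |EUV|=19/3, |RT|=19/3
  updated: d(ERTUV,H)=163/5, d(ERTUV,KO)=393/10
6. join ERTUV+H (d=163/5) ⇒ EHRTUV; edges |ERTUV|=67/15, |H|=163/10
  updated: d(EHRTUV,KO)=115/3
7. join EHRTUV+KO (d=115/3) ⇒ EHKORTUV; edges |EHRTUV|=43/15, |KO|=109/6
final tree: ((((E:11/2,(U:1/2,V:1/2):5):19/3,(R:11/2,T:11/2):19/3):67/15,H:163/10):43/15,(K:1,O:1):109/6)
total length: 2369/30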